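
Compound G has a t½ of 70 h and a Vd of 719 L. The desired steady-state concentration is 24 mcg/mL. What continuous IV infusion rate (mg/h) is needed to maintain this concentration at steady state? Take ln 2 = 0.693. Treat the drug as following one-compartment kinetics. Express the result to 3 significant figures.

CL = ln 2 · Vd / t½ = 0.693 × 719.0 / 70 = 7.118 L/h
Infusion rate = CL × Css = 7.118 × 24 = 170.8 mg/h

171 mg/h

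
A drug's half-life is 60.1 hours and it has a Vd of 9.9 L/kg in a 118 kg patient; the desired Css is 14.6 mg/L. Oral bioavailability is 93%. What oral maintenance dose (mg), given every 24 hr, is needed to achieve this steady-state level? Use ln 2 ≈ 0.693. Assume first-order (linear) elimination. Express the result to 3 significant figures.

5080 mg

Vd = 9.9 L/kg × 118 kg = 1168 L
k = 0.693/60.1 = 0.01153 h⁻¹, so CL = k·Vd = 0.01153 × 1168 = 13.47 L/h
D = CL × Css × τ / F = 13.47 × 14.6 × 24 / 0.93 = 5075 mg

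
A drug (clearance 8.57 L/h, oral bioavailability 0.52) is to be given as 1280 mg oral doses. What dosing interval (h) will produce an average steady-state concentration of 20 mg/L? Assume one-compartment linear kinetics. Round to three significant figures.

F·D/τ = CL·Css → τ = F·D / (CL·Css).
τ = 0.52 × 1280 / (8.57 × 20) = 3.883 h

3.88 h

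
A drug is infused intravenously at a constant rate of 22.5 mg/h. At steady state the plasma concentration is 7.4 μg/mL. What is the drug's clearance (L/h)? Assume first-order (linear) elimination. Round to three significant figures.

At steady state, infusion rate = CL × Css, so CL = rate / Css.
CL = 22.5 / 7.4 = 3.041 L/h

3.04 L/h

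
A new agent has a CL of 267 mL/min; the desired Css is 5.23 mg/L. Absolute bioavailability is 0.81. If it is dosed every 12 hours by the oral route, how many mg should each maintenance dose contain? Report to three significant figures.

Convert clearance: 267 mL/min × 60 min/h ÷ 1000 mL/L = 16.02 L/h
At steady state, dose per interval replaces the amount cleared in that interval: F·D/τ = CL·Css.
D = CL × Css × τ / F = 16.02 × 5.23 × 12 / 0.81 = 1241 mg

1240 mg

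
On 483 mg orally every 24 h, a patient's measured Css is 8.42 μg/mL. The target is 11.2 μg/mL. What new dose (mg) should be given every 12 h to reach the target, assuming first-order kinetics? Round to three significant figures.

With linear kinetics, Css is proportional to dose rate (D/τ) at fixed clearance.
D₂ = D₁ × (Css,target / Css,current) × (τ₂/τ₁) = 483 × (11.2/8.42) × (12/24) = 321.2 mg

321 mg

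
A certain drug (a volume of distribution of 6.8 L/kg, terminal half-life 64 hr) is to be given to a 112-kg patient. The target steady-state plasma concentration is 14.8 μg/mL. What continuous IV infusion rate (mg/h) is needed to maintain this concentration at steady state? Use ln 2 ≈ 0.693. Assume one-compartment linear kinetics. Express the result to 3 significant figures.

122 mg/h

Vd = 6.8 L/kg × 112 kg = 761.6 L
k = 0.693/64 = 0.01083 h⁻¹, so CL = k·Vd = 0.01083 × 761.6 = 8.248 L/h
Infusion rate = CL × Css = 8.248 × 14.8 = 122.1 mg/h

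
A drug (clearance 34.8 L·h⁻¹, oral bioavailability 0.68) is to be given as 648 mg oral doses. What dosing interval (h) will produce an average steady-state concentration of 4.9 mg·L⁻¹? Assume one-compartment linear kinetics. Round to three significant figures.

2.58 h

F·D/τ = CL·Css → τ = F·D / (CL·Css).
τ = 0.68 × 648 / (34.8 × 4.9) = 2.584 h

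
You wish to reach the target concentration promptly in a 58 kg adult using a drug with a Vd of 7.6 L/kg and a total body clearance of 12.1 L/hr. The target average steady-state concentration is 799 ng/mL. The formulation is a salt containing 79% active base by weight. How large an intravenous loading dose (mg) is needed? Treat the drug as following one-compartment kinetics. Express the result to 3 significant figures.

Vd = 7.6 L/kg × 58 kg = 440.8 L
C = 799 ng/mL = 0.7990 mg/L
LD is governed by Vd — clearance does not enter the loading-dose calculation.
LD = Vd × C / S = 440.8 × 0.7990 / 0.79 = 445.8 mg

446 mg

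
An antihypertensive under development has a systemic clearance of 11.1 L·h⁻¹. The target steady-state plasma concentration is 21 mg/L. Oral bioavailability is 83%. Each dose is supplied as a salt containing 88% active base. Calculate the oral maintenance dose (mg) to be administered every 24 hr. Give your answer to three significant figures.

7660 mg

D = CL × Css × τ / F / S = 11.10 × 21 × 24 / 0.83 / 0.88 = 7659 mg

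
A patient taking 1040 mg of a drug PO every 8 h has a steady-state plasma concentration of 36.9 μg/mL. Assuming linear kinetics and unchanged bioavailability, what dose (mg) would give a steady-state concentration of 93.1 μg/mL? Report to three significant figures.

2620 mg

For first-order elimination, Css ∝ F·D/(CL·τ); F and CL are unchanged, so Css ∝ D/τ.
D₂ = D₁ × (Css,target / Css,current) = 1040 × 93.1/36.9 = 2624 mg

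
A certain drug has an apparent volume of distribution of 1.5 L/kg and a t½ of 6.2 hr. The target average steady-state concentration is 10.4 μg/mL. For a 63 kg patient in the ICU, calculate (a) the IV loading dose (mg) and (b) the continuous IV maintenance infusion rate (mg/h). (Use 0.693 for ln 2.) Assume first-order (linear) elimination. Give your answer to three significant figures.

(a) 983 mg; (b) 110 mg/h

Total Vd = 1.5 × 63 = 94.50 L
LD = Vd × C = 94.50 × 10.4 = 982.8 mg
CL = 0.693 × Vd / t½ = 0.693 × 94.50 / 6.2 = 10.56 L/h
Infusion rate = CL × Css = 10.56 × 10.4 = 109.8 mg/h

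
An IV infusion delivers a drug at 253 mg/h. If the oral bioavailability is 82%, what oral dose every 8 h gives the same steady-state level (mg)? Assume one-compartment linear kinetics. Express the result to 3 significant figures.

2470 mg

To maintain the same Css, the systemic dosing rate must be unchanged: F·D/τ = infusion rate.
D = rate × τ / F = 253 × 8 / 0.82 = 2468 mg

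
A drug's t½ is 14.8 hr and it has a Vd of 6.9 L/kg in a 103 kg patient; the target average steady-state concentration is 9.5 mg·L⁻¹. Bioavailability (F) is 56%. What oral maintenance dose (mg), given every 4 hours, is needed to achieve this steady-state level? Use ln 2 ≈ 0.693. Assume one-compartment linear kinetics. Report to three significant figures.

Total Vd = 6.9 × 103 = 710.7 L
CL = 0.693 × Vd / t½ = 0.693 × 710.7 / 14.8 = 33.28 L/h
D = CL × Css × τ / F = 33.28 × 9.5 × 4 / 0.56 = 2258 mg

2260 mg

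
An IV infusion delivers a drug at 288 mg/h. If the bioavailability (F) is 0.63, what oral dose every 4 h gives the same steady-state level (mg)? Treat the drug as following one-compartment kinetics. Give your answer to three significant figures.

1830 mg

To maintain the same Css, the systemic dosing rate must be unchanged: F·D/τ = infusion rate.
D = rate × τ / F = 288 × 4 / 0.63 = 1829 mg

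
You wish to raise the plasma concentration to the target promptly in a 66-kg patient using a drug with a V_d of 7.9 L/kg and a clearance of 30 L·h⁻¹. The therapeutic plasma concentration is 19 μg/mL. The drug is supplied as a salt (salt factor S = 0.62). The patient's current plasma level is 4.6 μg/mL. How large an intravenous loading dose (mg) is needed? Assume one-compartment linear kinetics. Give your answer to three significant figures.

Total Vd = 7.9 × 66 = 521.4 L
LD is governed by Vd — clearance does not enter the loading-dose calculation.
Concentration deficit ΔC = 19 − 4.6 = 14.40 mg/L
LD = Vd × ΔC / S = 521.4 × 14.40 / 0.62 = 12110 mg

12100 mg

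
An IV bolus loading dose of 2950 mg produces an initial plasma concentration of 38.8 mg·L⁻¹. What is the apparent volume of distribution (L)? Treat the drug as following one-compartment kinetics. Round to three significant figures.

Immediately after an IV bolus, C₀ = Dose / Vd, so Vd = Dose / C₀.
Vd = 2950 / 38.8 = 76.03 L

76.0 L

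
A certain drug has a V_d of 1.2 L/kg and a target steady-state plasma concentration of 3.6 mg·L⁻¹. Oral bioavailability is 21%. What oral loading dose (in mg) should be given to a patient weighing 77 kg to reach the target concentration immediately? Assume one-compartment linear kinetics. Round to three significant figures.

1580 mg

Vd(total) = 77 kg × 1.2 L/kg = 92.40 L
LD = Vd × C / F = 92.40 × 3.600 / 0.21 = 1584 mg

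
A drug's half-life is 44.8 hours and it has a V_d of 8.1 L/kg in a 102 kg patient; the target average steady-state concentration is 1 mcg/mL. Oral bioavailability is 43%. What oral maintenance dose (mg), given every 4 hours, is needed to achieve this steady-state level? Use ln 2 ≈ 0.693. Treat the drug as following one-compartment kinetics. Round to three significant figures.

119 mg

Vd(total) = 102 kg × 8.1 L/kg = 826.2 L
k = 0.693/44.8 = 0.01547 h⁻¹, so CL = k·Vd = 0.01547 × 826.2 = 12.78 L/h
D = CL × Css × τ / F = 12.78 × 1 × 4 / 0.43 = 118.9 mg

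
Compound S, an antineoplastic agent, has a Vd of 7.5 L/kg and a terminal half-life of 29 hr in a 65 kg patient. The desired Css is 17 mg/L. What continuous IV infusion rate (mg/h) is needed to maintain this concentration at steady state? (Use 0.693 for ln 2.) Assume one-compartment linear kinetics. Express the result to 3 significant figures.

Vd(total) = 65 kg × 7.5 L/kg = 487.5 L
CL = ln 2 · Vd / t½ = 0.693 × 487.5 / 29 = 11.65 L/h
Infusion rate = CL × Css = 11.65 × 17 = 198.1 mg/h

198 mg/h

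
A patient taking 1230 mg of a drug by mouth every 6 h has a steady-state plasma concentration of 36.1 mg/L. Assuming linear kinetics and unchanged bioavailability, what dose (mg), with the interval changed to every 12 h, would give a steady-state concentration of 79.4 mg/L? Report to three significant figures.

5410 mg

With linear kinetics, Css is proportional to dose rate (D/τ) at fixed clearance.
D₂ = D₁ × (Css,target / Css,current) × (τ₂/τ₁) = 1230 × (79.4/36.1) × (12/6) = 5411 mg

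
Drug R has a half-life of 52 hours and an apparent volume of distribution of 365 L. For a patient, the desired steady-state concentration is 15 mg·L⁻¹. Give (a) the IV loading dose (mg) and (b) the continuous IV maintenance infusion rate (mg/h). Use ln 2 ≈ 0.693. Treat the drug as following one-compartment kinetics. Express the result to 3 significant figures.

LD = Vd × C = 365.0 × 15 = 5475 mg
CL = 0.693 × Vd / t½ = 0.693 × 365.0 / 52 = 4.864 L/h
Infusion rate = CL × Css = 4.864 × 15 = 72.96 mg/h

(a) 5480 mg; (b) 73.0 mg/h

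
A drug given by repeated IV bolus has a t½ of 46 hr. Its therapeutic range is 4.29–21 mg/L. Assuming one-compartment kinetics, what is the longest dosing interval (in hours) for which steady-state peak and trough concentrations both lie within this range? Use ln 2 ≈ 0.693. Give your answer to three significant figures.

105 h

k = 0.693 / t½ = 0.693 / 46 = 0.01507 h⁻¹
Between IV bolus doses, concentration decays as C = C₀·e^(−kτ), so C_peak/C_trough = e^(kτ).
τ_max = ln(C_peak/C_trough) / k = ln(21/4.29) / 0.01507 = 1.588 / 0.01507 = 105.4 h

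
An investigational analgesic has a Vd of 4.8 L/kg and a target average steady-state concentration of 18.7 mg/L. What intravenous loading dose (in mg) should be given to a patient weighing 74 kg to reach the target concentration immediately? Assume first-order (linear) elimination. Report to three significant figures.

Total Vd = 4.8 × 74 = 355.2 L
LD = Vd × C = 355.2 × 18.70 = 6642 mg

6640 mg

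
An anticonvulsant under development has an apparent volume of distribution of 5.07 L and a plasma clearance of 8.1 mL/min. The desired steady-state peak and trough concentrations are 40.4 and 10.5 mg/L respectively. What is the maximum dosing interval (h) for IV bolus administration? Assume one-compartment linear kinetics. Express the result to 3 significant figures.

Convert clearance: 8.1 mL/min × 60 min/h ÷ 1000 mL/L = 0.4860 L/h
k = CL / Vd = 0.4860 / 5.070 = 0.09586 h⁻¹
Between IV bolus doses, concentration decays as C = C₀·e^(−kτ), so C_peak/C_trough = e^(kτ).
τ_max = ln(C_peak/C_trough) / k = ln(40.4/10.5) / 0.09586 = 1.347 / 0.09586 = 14.05 h

14.1 h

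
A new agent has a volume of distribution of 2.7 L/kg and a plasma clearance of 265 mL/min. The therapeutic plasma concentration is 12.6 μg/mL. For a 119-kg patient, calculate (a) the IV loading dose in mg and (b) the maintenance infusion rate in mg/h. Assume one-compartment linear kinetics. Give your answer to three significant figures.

Total Vd = 2.7 × 119 = 321.3 L
LD = Vd · C_target = 321.3 × 12.6 = 4048 mg
CL = 265 mL/min = 265 × 0.06 = 15.90 L/h
Maintenance: replace elimination → rate = CL × Css = 15.90 × 12.6 = 200.3 mg/h

(a) 4050 mg; (b) 200 mg/h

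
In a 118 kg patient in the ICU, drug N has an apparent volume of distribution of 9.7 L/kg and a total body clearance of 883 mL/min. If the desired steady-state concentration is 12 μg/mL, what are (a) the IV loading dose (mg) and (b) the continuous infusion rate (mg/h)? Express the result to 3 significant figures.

Vd(total) = 118 kg × 9.7 L/kg = 1145 L
Loading: fill Vd to C_target → 1145 L × 12 mg/L = 13740 mg
CL = 883 mL/min × 60/1000 = 52.98 L/h
Maintenance: replace elimination → rate = CL × Css = 52.98 × 12 = 635.8 mg/h

(a) 13700 mg; (b) 636 mg/h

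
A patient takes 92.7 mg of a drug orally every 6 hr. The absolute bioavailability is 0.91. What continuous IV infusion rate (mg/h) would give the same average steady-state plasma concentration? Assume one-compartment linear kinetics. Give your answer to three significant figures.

Equivalent systemic input: infusion rate = F·D/τ.
Rate = 0.91 × 92.7 / 6 = 14.06 mg/h

14.1 mg/h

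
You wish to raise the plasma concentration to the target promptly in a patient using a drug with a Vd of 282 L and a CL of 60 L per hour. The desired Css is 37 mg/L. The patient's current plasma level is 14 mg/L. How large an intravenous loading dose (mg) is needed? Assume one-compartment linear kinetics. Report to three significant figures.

6490 mg

Loading dose depends on Vd (not clearance): it fills the distribution volume.
Concentration deficit ΔC = 37 − 14 = 23.00 mg/L
LD = Vd × ΔC = 282.0 × 23.00 = 6486 mg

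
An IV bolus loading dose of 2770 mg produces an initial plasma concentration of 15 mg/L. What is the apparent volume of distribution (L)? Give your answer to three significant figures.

Immediately after an IV bolus, C₀ = Dose / Vd, so Vd = Dose / C₀.
Vd = 2770 / 15 = 184.7 L

185 L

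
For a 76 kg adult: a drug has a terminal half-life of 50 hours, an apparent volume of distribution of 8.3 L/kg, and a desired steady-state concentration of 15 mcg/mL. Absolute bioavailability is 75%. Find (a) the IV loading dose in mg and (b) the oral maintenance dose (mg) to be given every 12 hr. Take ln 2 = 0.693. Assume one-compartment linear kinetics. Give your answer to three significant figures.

(a) 9460 mg; (b) 2100 mg

Total Vd = 8.3 × 76 = 630.8 L
LD = Vd × C = 630.8 × 15 = 9462 mg
CL = 0.693 × Vd / t½ = 0.693 × 630.8 / 50 = 8.743 L/h
D = CL × Css × τ / F = 8.743 × 15 × 12 / 0.75 = 2098 mg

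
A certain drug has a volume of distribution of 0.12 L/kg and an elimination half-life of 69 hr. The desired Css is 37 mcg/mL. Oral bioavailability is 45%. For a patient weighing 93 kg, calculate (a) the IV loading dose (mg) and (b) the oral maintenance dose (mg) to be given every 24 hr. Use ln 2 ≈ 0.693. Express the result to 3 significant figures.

Total Vd = 0.12 × 93 = 11.16 L
LD = Vd × C = 11.16 × 37 = 412.9 mg
CL = 0.693 × Vd / t½ = 0.693 × 11.16 / 69 = 0.1121 L/h
D = CL × Css × τ / F = 0.1121 × 37 × 24 / 0.45 = 221.2 mg

(a) 413 mg; (b) 221 mg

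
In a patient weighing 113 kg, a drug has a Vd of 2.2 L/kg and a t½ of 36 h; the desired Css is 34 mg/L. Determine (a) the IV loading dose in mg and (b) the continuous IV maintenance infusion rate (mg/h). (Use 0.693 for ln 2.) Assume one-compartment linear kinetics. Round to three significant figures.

(a) 8450 mg; (b) 163 mg/h

Vd(total) = 113 kg × 2.2 L/kg = 248.6 L
LD = Vd × C = 248.6 × 34 = 8452 mg
CL = 0.693 × Vd / t½ = 0.693 × 248.6 / 36 = 4.786 L/h
Infusion rate = CL × Css = 4.786 × 34 = 162.7 mg/h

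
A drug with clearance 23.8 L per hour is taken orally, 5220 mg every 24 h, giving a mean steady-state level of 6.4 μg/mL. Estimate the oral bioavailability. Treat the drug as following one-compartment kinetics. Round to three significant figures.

0.700

F·D/τ = CL·Css at steady state → F = CL·Css·τ / D.
F = 23.8 × 6.4 × 24 / 5220 = 0.700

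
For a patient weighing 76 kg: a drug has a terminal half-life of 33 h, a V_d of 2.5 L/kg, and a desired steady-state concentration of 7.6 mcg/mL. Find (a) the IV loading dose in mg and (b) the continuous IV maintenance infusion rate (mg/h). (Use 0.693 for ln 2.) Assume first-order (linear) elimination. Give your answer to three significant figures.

Vd(total) = 76 kg × 2.5 L/kg = 190.0 L
LD = Vd × C = 190.0 × 7.6 = 1444 mg
CL = 0.693 × Vd / t½ = 0.693 × 190.0 / 33 = 3.990 L/h
Infusion rate = CL × Css = 3.990 × 7.6 = 30.32 mg/h

(a) 1440 mg; (b) 30.3 mg/h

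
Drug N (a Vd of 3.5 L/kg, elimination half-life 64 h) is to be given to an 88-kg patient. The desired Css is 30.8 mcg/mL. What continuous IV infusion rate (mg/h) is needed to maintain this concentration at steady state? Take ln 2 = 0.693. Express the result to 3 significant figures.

Vd(total) = 88 kg × 3.5 L/kg = 308.0 L
k = 0.693/64 = 0.01083 h⁻¹, so CL = k·Vd = 0.01083 × 308.0 = 3.336 L/h
Infusion rate = CL × Css = 3.336 × 30.8 = 102.7 mg/h

103 mg/h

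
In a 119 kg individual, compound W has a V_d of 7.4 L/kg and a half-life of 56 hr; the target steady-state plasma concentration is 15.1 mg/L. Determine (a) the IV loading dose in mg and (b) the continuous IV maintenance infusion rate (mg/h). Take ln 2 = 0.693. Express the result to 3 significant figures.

Vd = 7.4 L/kg × 119 kg = 880.6 L
LD = Vd × C = 880.6 × 15.1 = 13300 mg
CL = 0.693 × Vd / t½ = 0.693 × 880.6 / 56 = 10.90 L/h
Infusion rate = CL × Css = 10.90 × 15.1 = 164.6 mg/h

(a) 13300 mg; (b) 165 mg/h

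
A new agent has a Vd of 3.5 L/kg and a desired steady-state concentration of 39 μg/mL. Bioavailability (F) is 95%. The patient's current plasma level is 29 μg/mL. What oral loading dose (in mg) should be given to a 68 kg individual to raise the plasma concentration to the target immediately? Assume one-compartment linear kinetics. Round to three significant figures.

2510 mg

Vd = 3.5 L/kg × 68 kg = 238.0 L
Concentration deficit ΔC = 39 − 29 = 10.00 mg/L
LD = Vd × ΔC / F = 238.0 × 10.00 / 0.95 = 2505 mg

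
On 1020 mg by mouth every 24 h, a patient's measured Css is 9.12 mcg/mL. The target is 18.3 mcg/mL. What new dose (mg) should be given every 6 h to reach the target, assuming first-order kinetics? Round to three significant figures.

For first-order elimination, Css ∝ F·D/(CL·τ); F and CL are unchanged, so Css ∝ D/τ.
D₂ = D₁ × (Css,target / Css,current) × (τ₂/τ₁) = 1020 × (18.3/9.12) × (6/24) = 511.7 mg

512 mg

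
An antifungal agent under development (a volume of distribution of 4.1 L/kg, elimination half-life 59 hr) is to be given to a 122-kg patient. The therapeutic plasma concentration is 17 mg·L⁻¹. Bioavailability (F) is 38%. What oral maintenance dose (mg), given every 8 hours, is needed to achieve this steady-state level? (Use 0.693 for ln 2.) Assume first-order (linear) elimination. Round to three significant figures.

Vd(total) = 122 kg × 4.1 L/kg = 500.2 L
CL = 0.693 × Vd / t½ = 0.693 × 500.2 / 59 = 5.875 L/h
D = CL × Css × τ / F = 5.875 × 17 × 8 / 0.38 = 2103 mg

2100 mg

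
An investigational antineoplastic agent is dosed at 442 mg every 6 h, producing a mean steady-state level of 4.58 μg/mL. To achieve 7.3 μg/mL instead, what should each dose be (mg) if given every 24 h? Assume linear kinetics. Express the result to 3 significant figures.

2820 mg

With linear kinetics, Css is proportional to dose rate (D/τ) at fixed clearance.
D₂ = D₁ × (Css,target / Css,current) × (τ₂/τ₁) = 442 × (7.3/4.58) × (24/6) = 2818 mg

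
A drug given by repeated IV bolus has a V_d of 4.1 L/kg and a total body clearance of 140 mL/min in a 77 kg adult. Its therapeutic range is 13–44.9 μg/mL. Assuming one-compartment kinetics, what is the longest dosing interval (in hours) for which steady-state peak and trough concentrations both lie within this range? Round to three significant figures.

46.6 h

Vd(total) = 77 kg × 4.1 L/kg = 315.7 L
CL = 140 mL/min × 60/1000 = 8.400 L/h
k = CL / Vd = 8.400 / 315.7 = 0.02661 h⁻¹
Between IV bolus doses, concentration decays as C = C₀·e^(−kτ), so C_peak/C_trough = e^(kτ).
τ_max = ln(C_peak/C_trough) / k = ln(44.9/13) / 0.02661 = 1.239 / 0.02661 = 46.56 h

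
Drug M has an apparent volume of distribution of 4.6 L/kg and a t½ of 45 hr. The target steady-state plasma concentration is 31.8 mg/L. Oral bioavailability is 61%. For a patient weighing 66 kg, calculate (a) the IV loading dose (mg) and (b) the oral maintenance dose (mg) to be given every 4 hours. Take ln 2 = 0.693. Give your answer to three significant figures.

Vd(total) = 66 kg × 4.6 L/kg = 303.6 L
LD = Vd × C = 303.6 × 31.8 = 9654 mg
CL = 0.693 × Vd / t½ = 0.693 × 303.6 / 45 = 4.675 L/h
D = CL × Css × τ / F = 4.675 × 31.8 × 4 / 0.61 = 974.9 mg

(a) 9650 mg; (b) 975 mg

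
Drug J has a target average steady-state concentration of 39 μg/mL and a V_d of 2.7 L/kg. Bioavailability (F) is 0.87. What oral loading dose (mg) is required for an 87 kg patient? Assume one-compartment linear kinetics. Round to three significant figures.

Vd(total) = 87 kg × 2.7 L/kg = 234.9 L
LD = Vd × C / F = 234.9 × 39.00 / 0.87 = 10530 mg

10500 mg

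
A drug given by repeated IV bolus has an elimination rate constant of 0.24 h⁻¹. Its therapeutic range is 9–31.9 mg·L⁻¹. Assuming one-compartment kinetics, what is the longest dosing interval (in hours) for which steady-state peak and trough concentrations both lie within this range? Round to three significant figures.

Between IV bolus doses, concentration decays as C = C₀·e^(−kτ), so C_peak/C_trough = e^(kτ).
τ_max = ln(C_peak/C_trough) / k = ln(31.9/9) / 0.2400 = 1.265 / 0.2400 = 5.271 h

5.27 h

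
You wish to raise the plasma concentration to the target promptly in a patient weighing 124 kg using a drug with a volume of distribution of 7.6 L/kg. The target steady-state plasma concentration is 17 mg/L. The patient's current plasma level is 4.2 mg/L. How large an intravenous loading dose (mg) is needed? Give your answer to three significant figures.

Vd = 7.6 L/kg × 124 kg = 942.4 L
Concentration deficit ΔC = 17 − 4.2 = 12.80 mg/L
LD = Vd × ΔC = 942.4 × 12.80 = 12060 mg

12100 mg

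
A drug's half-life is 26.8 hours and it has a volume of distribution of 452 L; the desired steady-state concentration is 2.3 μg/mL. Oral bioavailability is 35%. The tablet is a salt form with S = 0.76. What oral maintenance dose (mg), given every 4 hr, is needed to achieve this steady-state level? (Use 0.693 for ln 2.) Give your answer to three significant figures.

404 mg

k = 0.693/26.8 = 0.02586 h⁻¹, so CL = k·Vd = 0.02586 × 452.0 = 11.69 L/h
D = CL × Css × τ / F / S = 11.69 × 2.3 × 4 / 0.35 / 0.76 = 404.3 mg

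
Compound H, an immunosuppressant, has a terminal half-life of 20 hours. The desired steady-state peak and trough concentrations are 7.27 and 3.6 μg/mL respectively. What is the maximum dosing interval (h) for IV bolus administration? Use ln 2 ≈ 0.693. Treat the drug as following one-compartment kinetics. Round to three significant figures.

20.3 h

k = 0.693 / t½ = 0.693 / 20 = 0.03465 h⁻¹
Between IV bolus doses, concentration decays as C = C₀·e^(−kτ), so C_peak/C_trough = e^(kτ).
τ_max = ln(C_peak/C_trough) / k = ln(7.27/3.6) / 0.03465 = 0.7028 / 0.03465 = 20.28 h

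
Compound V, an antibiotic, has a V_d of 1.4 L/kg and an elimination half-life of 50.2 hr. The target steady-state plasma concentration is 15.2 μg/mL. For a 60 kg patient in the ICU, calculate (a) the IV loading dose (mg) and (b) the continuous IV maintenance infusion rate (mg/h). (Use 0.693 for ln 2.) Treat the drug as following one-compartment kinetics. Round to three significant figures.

Total Vd = 1.4 × 60 = 84.00 L
LD = Vd × C = 84.00 × 15.2 = 1277 mg
CL = 0.693 × Vd / t½ = 0.693 × 84.00 / 50.2 = 1.160 L/h
Infusion rate = CL × Css = 1.160 × 15.2 = 17.63 mg/h

(a) 1280 mg; (b) 17.6 mg/h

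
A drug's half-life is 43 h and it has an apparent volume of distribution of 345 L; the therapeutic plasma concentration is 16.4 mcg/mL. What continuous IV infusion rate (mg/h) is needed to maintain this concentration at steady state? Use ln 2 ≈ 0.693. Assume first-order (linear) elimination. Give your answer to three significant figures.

91.2 mg/h

CL = ln 2 · Vd / t½ = 0.693 × 345.0 / 43 = 5.560 L/h
Infusion rate = CL × Css = 5.560 × 16.4 = 91.18 mg/h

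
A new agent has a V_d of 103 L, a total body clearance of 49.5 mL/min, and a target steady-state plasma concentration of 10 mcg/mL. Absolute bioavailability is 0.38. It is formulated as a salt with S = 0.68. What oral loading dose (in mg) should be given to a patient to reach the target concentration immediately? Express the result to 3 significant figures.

LD = Vd × C / F / S = 103.0 × 10.00 / 0.38 / 0.68 = 3986 mg

3990 mg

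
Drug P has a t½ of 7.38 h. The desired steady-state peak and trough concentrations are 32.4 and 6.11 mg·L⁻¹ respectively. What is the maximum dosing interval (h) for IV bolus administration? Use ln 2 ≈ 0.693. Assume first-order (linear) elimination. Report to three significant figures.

17.8 h

k = 0.693 / t½ = 0.693 / 7.38 = 0.09390 h⁻¹
Between IV bolus doses, concentration decays as C = C₀·e^(−kτ), so C_peak/C_trough = e^(kτ).
τ_max = ln(C_peak/C_trough) / k = ln(32.4/6.11) / 0.09390 = 1.668 / 0.09390 = 17.76 h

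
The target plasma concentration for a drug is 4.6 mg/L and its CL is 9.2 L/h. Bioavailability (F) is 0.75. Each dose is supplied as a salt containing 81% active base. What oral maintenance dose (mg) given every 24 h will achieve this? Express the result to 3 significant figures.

At steady state, dose per interval replaces the amount cleared in that interval: F·S·D/τ = CL·Css.
D = CL × Css × τ / F / S = 9.200 × 4.6 × 24 / 0.75 / 0.81 = 1672 mg

1670 mg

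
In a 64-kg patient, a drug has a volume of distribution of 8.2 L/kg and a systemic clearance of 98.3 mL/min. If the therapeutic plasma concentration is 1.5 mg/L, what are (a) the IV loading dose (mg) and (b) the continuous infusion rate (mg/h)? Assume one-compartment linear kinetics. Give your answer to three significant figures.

Vd(total) = 64 kg × 8.2 L/kg = 524.8 L
Loading: fill Vd to C_target → 524.8 L × 1.5 mg/L = 787.2 mg
CL = 98.3 mL/min × 60/1000 = 5.898 L/h
Maintenance infusion rate = CL × Css = 5.898 × 1.5 = 8.847 mg/h

(a) 787 mg; (b) 8.85 mg/h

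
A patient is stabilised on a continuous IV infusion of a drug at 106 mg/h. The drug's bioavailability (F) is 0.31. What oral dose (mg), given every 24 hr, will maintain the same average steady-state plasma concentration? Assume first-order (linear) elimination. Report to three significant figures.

8210 mg

To maintain the same Css, the systemic dosing rate must be unchanged: F·D/τ = infusion rate.
D = rate × τ / F = 106 × 24 / 0.31 = 8206 mg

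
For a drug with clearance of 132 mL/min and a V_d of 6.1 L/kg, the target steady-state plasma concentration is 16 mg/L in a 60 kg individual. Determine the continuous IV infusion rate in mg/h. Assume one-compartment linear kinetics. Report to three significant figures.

CL = 132 mL/min = 132 × 0.06 = 7.920 L/h
Rate = CL × Css = 7.920 × 16 = 126.7 mg/h

127 mg/h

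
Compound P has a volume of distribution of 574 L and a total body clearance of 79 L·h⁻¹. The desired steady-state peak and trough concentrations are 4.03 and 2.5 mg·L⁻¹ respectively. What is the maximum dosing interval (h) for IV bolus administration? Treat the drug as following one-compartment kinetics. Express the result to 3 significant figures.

k = CL / Vd = 79.00 / 574.0 = 0.1376 h⁻¹
Between IV bolus doses, concentration decays as C = C₀·e^(−kτ), so C_peak/C_trough = e^(kτ).
τ_max = ln(C_peak/C_trough) / k = ln(4.03/2.5) / 0.1376 = 0.4775 / 0.1376 = 3.470 h

3.47 h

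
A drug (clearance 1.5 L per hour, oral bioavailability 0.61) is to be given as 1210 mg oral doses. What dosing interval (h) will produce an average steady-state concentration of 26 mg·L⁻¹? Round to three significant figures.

F·D/τ = CL·Css → τ = F·D / (CL·Css).
τ = 0.61 × 1210 / (1.5 × 26) = 18.93 h

18.9 h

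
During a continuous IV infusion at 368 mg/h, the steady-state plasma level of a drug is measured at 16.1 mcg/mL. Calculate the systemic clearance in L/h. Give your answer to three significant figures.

22.9 L/h

At steady state, infusion rate = CL × Css, so CL = rate / Css.
CL = 368 / 16.1 = 22.86 L/h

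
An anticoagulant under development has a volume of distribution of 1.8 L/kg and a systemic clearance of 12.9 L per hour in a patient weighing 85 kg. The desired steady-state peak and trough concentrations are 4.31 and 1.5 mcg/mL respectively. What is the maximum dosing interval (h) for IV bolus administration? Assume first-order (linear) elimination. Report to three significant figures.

Vd(total) = 85 kg × 1.8 L/kg = 153.0 L
k = CL / Vd = 12.90 / 153.0 = 0.08431 h⁻¹
Between IV bolus doses, concentration decays as C = C₀·e^(−kτ), so C_peak/C_trough = e^(kτ).
τ_max = ln(C_peak/C_trough) / k = ln(4.31/1.5) / 0.08431 = 1.055 / 0.08431 = 12.51 h

12.5 h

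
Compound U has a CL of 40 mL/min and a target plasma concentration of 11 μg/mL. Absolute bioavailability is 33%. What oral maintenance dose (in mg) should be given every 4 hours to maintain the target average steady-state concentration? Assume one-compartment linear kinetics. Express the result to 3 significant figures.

CL = 40 mL/min × 60/1000 = 2.400 L/h
At steady state, dose per interval replaces the amount cleared in that interval: F·D/τ = CL·Css.
D = CL × Css × τ / F = 2.400 × 11 × 4 / 0.33 = 320.0 mg

320 mg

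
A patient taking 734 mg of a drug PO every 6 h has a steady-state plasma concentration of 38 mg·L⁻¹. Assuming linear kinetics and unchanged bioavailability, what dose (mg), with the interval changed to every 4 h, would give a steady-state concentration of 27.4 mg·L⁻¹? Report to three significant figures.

With linear kinetics, Css is proportional to dose rate (D/τ) at fixed clearance.
D₂ = D₁ × (Css,target / Css,current) × (τ₂/τ₁) = 734 × (27.4/38) × (4/6) = 352.8 mg

353 mg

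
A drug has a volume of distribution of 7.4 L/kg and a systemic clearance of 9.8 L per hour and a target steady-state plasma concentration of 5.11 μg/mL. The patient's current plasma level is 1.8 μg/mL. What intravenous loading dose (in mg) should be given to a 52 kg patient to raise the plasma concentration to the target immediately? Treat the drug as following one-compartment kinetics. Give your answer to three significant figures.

1270 mg

Vd(total) = 52 kg × 7.4 L/kg = 384.8 L
LD is governed by Vd — clearance does not enter the loading-dose calculation.
Concentration deficit ΔC = 5.11 − 1.8 = 3.310 mg/L
LD = Vd × ΔC = 384.8 × 3.310 = 1274 mg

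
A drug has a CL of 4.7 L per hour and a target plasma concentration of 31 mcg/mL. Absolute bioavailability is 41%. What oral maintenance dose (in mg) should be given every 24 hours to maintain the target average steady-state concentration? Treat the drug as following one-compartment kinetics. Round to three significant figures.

8530 mg

D = CL × Css × τ / F = 4.700 × 31 × 24 / 0.41 = 8529 mg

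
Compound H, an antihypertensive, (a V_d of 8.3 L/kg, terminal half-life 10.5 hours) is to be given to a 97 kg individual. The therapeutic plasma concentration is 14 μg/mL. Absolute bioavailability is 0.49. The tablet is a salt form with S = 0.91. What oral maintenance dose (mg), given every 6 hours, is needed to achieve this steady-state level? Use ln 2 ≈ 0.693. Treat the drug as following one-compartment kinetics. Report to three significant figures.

10000 mg

Vd = 8.3 L/kg × 97 kg = 805.1 L
CL = 0.693 × Vd / t½ = 0.693 × 805.1 / 10.5 = 53.14 L/h
D = CL × Css × τ / F / S = 53.14 × 14 × 6 / 0.49 / 0.91 = 10010 mg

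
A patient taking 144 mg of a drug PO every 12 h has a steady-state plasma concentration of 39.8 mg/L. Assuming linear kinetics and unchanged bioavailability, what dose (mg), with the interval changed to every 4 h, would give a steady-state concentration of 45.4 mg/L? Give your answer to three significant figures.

54.8 mg

For first-order elimination, Css ∝ F·D/(CL·τ); F and CL are unchanged, so Css ∝ D/τ.
D₂ = D₁ × (Css,target / Css,current) × (τ₂/τ₁) = 144 × (45.4/39.8) × (4/12) = 54.75 mg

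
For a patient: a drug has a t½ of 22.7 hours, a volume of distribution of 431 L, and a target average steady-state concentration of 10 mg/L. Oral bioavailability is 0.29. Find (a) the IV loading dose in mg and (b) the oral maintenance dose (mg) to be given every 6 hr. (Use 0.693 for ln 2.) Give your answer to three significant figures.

(a) 4310 mg; (b) 2720 mg

LD = Vd × C = 431.0 × 10 = 4310 mg
CL = 0.693 × Vd / t½ = 0.693 × 431.0 / 22.7 = 13.16 L/h
D = CL × Css × τ / F = 13.16 × 10 × 6 / 0.29 = 2723 mg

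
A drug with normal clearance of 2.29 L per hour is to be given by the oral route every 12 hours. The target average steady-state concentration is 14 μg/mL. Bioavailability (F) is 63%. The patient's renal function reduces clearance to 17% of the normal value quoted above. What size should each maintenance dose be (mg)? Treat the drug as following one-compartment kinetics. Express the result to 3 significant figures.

Patient clearance = 0.17 × 2.290 = 0.3893 L/h
D = CL × Css × τ / F = 0.3893 × 14 × 12 / 0.63 = 103.8 mg

104 mg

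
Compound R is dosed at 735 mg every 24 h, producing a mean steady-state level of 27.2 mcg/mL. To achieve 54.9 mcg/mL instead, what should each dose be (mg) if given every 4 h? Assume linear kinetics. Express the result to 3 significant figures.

For first-order elimination, Css ∝ F·D/(CL·τ); F and CL are unchanged, so Css ∝ D/τ.
D₂ = D₁ × (Css,target / Css,current) × (τ₂/τ₁) = 735 × (54.9/27.2) × (4/24) = 247.3 mg

247 mg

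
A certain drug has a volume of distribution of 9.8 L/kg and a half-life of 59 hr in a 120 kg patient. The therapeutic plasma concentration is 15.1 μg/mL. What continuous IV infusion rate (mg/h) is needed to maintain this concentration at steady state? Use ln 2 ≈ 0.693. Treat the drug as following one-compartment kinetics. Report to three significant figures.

209 mg/h

Vd(total) = 120 kg × 9.8 L/kg = 1176 L
k = 0.693/59 = 0.01175 h⁻¹, so CL = k·Vd = 0.01175 × 1176 = 13.82 L/h
Infusion rate = CL × Css = 13.82 × 15.1 = 208.7 mg/h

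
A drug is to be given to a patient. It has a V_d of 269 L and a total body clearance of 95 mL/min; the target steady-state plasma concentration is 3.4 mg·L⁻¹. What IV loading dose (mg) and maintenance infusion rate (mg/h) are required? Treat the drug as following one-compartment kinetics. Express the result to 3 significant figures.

(a) 915 mg; (b) 19.4 mg/h

Loading: fill Vd to C_target → 269.0 L × 3.4 mg/L = 914.6 mg
CL = 95 mL/min × 60/1000 = 5.700 L/h
Infusion rate = 5.700 L/h × 3.4 mg/L = 19.38 mg/h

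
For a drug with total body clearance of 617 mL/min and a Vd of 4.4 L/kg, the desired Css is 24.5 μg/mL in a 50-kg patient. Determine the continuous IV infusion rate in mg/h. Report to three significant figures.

907 mg/h

Convert clearance: 617 mL/min × 60 min/h ÷ 1000 mL/L = 37.02 L/h
Maintenance depends on clearance, not Vd — rate in must match rate out.
Infusion rate = CL · Css = 37.02 L/h × 24.5 mg/L = 907.0 mg/h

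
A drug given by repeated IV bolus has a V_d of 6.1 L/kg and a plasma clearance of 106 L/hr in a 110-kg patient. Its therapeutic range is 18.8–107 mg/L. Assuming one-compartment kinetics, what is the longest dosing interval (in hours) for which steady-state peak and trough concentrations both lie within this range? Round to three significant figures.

11.0 h

Vd = 6.1 L/kg × 110 kg = 671.0 L
k = CL / Vd = 106.0 / 671.0 = 0.1580 h⁻¹
Between IV bolus doses, concentration decays as C = C₀·e^(−kτ), so C_peak/C_trough = e^(kτ).
τ_max = ln(C_peak/C_trough) / k = ln(107/18.8) / 0.1580 = 1.739 / 0.1580 = 11.01 h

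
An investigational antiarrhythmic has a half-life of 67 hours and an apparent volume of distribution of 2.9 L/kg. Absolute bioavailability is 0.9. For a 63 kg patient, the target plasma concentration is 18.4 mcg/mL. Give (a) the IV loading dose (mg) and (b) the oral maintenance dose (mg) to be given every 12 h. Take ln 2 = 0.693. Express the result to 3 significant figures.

Vd(total) = 63 kg × 2.9 L/kg = 182.7 L
LD = Vd × C = 182.7 × 18.4 = 3362 mg
CL = 0.693 × Vd / t½ = 0.693 × 182.7 / 67 = 1.890 L/h
D = CL × Css × τ / F = 1.890 × 18.4 × 12 / 0.9 = 463.7 mg

(a) 3360 mg; (b) 464 mg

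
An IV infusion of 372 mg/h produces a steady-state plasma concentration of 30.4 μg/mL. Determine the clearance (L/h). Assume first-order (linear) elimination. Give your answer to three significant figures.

12.2 L/h

At steady state, infusion rate = CL × Css, so CL = rate / Css.
CL = 372 / 30.4 = 12.24 L/h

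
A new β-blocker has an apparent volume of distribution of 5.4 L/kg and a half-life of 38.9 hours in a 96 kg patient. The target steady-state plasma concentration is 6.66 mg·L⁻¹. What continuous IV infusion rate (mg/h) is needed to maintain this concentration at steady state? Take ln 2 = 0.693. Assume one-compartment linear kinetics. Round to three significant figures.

61.5 mg/h

Vd(total) = 96 kg × 5.4 L/kg = 518.4 L
CL = 0.693 × Vd / t½ = 0.693 × 518.4 / 38.9 = 9.235 L/h
Infusion rate = CL × Css = 9.235 × 6.66 = 61.51 mg/h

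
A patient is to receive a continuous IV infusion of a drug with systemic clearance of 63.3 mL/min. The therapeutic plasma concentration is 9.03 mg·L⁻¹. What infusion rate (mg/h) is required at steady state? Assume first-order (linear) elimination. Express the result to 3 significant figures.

34.3 mg/h

CL = 63.3 mL/min = 63.3 × 0.06 = 3.798 L/h
Rate = CL × Css = 3.798 × 9.03 = 34.30 mg/h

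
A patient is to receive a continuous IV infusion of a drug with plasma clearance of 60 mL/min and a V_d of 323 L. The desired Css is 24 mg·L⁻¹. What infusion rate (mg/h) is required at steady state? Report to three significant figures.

CL = 60 mL/min = 60 × 0.06 = 3.600 L/h
Vd does not affect the maintenance rate; only clearance governs steady-state input.
Infusion rate = CL · Css = 3.600 L/h × 24 mg/L = 86.40 mg/h

86.4 mg/h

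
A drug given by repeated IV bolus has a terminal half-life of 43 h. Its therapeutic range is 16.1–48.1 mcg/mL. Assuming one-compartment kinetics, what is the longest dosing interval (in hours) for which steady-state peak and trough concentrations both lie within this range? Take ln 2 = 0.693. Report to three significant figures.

67.9 h

k = 0.693 / t½ = 0.693 / 43 = 0.01612 h⁻¹
Between IV bolus doses, concentration decays as C = C₀·e^(−kτ), so C_peak/C_trough = e^(kτ).
τ_max = ln(C_peak/C_trough) / k = ln(48.1/16.1) / 0.01612 = 1.094 / 0.01612 = 67.87 h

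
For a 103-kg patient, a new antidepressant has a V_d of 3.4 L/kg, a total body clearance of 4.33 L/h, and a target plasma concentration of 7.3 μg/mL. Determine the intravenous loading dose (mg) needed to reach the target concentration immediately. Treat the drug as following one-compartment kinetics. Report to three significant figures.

2560 mg

Vd(total) = 103 kg × 3.4 L/kg = 350.2 L
LD is governed by Vd — clearance does not enter the loading-dose calculation.
LD = Vd × C = 350.2 × 7.300 = 2556 mg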